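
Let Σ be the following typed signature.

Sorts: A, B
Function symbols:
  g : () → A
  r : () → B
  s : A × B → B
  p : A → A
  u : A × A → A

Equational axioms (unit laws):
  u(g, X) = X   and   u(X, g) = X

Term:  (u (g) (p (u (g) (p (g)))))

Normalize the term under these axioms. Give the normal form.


1. (u (g) (p (u (g) (p (g)))))  →  (p (u (g) (p (g))))
2. (p (u (g) (p (g))))  →  (p (p (g)))

normal form = (p (p (g)))


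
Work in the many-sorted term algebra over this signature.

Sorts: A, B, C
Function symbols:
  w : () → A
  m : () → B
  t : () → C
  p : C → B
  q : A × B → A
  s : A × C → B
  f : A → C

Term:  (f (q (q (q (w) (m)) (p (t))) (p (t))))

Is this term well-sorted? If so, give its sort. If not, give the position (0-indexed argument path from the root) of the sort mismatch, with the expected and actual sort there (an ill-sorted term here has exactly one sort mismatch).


well-sorted; sort = C

        (w) : A
        (m) : B
      (q (w) (m)) : A
        (t) : C
      (p (t)) : B
    (q (q (w) (m)) (p (t))) : A
      (t) : C
    (p (t)) : B
  (q (q (q (w) (m)) (p (t))) (p (t))) : A
(f (q (q (q (w) (m)) (p (t))) (p (t)))) : C


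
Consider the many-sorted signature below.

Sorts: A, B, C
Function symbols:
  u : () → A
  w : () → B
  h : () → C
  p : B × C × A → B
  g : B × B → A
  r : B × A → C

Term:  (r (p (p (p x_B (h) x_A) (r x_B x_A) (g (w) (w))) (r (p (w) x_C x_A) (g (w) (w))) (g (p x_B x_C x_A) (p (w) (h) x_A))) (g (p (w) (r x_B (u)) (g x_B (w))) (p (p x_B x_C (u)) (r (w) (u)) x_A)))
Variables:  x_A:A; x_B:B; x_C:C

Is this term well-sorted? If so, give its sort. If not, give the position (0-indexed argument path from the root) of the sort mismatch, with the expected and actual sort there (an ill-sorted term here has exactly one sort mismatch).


well-sorted; sort = C

        x_B : B
        (h) : C
        x_A : A
      (p x_B (h) x_A) : B
        x_B : B
        x_A : A
      (r x_B x_A) : C
        (w) : B
        (w) : B
      (g (w) (w)) : A
    (p (p x_B (h) x_A) (r x_B x_A) (g (w) (w))) : B
        (w) : B
        x_C : C
        x_A : A
      (p (w) x_C x_A) : B
        (w) : B
        (w) : B
      (g (w) (w)) : A
    (r (p (w) x_C x_A) (g (w) (w))) : C
        x_B : B
        x_C : C
        x_A : A
      (p x_B x_C x_A) : B
        (w) : B
        (h) : C
        x_A : A
      (p (w) (h) x_A) : B
    (g (p x_B x_C x_A) (p (w) (h) x_A)) : A
  (p (p (p x_B (h) x_A) (r x_B x_A) (g (w) (w))) (r (p (w) x_C x_A) (g (w) (w))) (g (p x_B x_C x_A) (p (w) (h) x_A))) : B
      (w) : B
        x_B : B
        (u) : A
      (r x_B (u)) : C
        x_B : B
        (w) : B
      (g x_B (w)) : A
    (p (w) (r x_B (u)) (g x_B (w))) : B
        x_B : B
        x_C : C
        (u) : A
      (p x_B x_C (u)) : B
        (w) : B
        (u) : A
      (r (w) (u)) : C
      x_A : A
    (p (p x_B x_C (u)) (r (w) (u)) x_A) : B
  (g (p (w) (r x_B (u)) (g x_B (w))) (p (p x_B x_C (u)) (r (w) (u)) x_A)) : A
(r (p (p (p x_B (h) x_A) (r x_B x_A) (g (w) (w))) (r (p (w) x_C x_A) (g (w) (w))) (g (p x_B x_C x_A) (p (w) (h) x_A))) (g (p (w) (r x_B (u)) (g x_B (w))) (p (p x_B x_C (u)) (r (w) (u)) x_A))) : C


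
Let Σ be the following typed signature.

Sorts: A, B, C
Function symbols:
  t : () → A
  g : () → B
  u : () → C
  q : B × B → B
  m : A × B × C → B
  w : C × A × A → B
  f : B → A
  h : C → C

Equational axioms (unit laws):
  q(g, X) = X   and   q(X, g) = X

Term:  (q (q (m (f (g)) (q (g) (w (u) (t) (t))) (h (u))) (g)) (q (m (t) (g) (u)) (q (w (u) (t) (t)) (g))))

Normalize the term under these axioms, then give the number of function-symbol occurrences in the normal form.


size = 19

1. (q (q (m (f (g)) (q (g) (w (u) (t) (t))) (h (u))) (g)) (q (m (t) (g) (u)) (q (w (u) (t) (t)) (g))))  →  (q (m (f (g)) (q (g) (w (u) (t) (t))) (h (u))) (q (m (t) (g) (u)) (q (w (u) (t) (t)) (g))))
2. (q (m (f (g)) (q (g) (w (u) (t) (t))) (h (u))) (q (m (t) (g) (u)) (q (w (u) (t) (t)) (g))))  →  (q (m (f (g)) (w (u) (t) (t)) (h (u))) (q (m (t) (g) (u)) (q (w (u) (t) (t)) (g))))
3. (q (m (f (g)) (w (u) (t) (t)) (h (u))) (q (m (t) (g) (u)) (q (w (u) (t) (t)) (g))))  →  (q (m (f (g)) (w (u) (t) (t)) (h (u))) (q (m (t) (g) (u)) (w (u) (t) (t))))
normal form: (q (m (f (g)) (w (u) (t) (t)) (h (u))) (q (m (t) (g) (u)) (w (u) (t) (t))))


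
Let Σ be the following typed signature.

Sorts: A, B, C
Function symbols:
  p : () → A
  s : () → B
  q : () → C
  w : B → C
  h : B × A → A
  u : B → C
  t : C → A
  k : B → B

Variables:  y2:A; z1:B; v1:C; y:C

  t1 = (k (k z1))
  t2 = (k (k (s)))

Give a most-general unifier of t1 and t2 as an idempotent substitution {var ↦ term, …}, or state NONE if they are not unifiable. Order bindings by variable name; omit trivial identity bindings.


{z1 ↦ (s)}


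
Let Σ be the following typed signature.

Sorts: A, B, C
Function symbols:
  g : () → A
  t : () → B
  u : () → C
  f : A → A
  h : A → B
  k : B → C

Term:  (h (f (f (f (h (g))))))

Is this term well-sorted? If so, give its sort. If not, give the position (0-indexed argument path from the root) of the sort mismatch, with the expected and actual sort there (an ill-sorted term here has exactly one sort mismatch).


          (g) : A
        (h (g)) : B
      (f (h (g))) : ✗ arg 0 at [0, 0, 0, 0] has sort B, expected A

ill-sorted at position [0, 0, 0, 0]: expected A, got B


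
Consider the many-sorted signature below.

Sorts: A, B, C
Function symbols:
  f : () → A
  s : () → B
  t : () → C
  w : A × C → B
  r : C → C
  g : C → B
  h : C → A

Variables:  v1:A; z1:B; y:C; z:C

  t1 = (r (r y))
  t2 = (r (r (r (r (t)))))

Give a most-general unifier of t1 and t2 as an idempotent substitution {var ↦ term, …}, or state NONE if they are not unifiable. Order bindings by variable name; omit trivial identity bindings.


{y ↦ (r (r (t)))}


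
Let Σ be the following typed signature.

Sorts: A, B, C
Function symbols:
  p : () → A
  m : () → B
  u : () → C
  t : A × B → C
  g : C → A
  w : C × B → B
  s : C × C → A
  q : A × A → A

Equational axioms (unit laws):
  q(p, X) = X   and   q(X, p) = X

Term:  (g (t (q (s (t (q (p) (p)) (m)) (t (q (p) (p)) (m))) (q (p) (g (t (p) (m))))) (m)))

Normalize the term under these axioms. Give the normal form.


1. (g (t (q (s (t (q (p) (p)) (m)) (t (q (p) (p)) (m))) (q (p) (g (t (p) (m))))) (m)))  →  (g (t (q (s (t (p) (m)) (t (q (p) (p)) (m))) (q (p) (g (t (p) (m))))) (m)))
2. (g (t (q (s (t (p) (m)) (t (q (p) (p)) (m))) (q (p) (g (t (p) (m))))) (m)))  →  (g (t (q (s (t (p) (m)) (t (p) (m))) (q (p) (g (t (p) (m))))) (m)))
3. (g (t (q (s (t (p) (m)) (t (p) (m))) (q (p) (g (t (p) (m))))) (m)))  →  (g (t (q (s (t (p) (m)) (t (p) (m))) (g (t (p) (m)))) (m)))

normal form = (g (t (q (s (t (p) (m)) (t (p) (m))) (g (t (p) (m)))) (m)))


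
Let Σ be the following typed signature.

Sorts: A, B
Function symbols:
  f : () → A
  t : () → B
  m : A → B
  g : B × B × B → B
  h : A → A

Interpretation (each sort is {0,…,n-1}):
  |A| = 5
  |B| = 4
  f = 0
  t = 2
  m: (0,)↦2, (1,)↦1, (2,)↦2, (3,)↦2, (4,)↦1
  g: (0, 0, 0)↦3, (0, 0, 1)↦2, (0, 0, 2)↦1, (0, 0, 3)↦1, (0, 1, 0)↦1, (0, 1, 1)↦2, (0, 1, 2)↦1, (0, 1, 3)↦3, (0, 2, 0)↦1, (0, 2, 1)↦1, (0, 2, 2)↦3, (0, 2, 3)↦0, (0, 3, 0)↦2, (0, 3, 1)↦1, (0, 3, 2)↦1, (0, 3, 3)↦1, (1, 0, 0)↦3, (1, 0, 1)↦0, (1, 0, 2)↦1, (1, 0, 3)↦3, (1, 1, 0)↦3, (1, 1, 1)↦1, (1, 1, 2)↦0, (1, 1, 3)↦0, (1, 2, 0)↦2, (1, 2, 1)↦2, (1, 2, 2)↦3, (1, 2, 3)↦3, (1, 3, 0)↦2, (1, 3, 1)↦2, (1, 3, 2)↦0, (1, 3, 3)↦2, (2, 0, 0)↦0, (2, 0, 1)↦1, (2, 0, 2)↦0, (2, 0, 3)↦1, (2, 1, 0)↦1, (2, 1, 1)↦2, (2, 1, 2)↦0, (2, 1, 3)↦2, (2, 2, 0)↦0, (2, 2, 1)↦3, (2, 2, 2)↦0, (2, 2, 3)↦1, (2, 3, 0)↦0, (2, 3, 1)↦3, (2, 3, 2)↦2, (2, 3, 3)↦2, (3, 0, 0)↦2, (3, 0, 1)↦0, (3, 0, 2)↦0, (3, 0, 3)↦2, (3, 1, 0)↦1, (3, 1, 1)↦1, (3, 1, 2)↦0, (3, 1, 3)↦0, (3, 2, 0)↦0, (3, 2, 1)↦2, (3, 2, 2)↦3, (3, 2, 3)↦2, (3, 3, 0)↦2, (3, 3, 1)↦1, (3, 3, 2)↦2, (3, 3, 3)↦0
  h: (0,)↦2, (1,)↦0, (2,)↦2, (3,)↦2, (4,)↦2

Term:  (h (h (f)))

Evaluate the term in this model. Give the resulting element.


value = 2

  f = 0
  (h (f)) = h(0,) = 2
  (h (h (f))) = h(2,) = 2


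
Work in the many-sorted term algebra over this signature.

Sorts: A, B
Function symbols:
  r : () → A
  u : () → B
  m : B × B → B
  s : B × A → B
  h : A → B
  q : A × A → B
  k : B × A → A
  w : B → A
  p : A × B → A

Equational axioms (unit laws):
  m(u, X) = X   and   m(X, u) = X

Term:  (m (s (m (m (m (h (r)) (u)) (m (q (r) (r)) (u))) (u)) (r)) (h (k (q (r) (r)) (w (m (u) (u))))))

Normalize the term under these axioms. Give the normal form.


normal form = (m (s (m (h (r)) (q (r) (r))) (r)) (h (k (q (r) (r)) (w (u)))))

1. (m (s (m (m (m (h (r)) (u)) (m (q (r) (r)) (u))) (u)) (r)) (h (k (q (r) (r)) (w (m (u) (u))))))  →  (m (s (m (m (h (r)) (u)) (m (q (r) (r)) (u))) (r)) (h (k (q (r) (r)) (w (m (u) (u))))))
2. (m (s (m (m (h (r)) (u)) (m (q (r) (r)) (u))) (r)) (h (k (q (r) (r)) (w (m (u) (u))))))  →  (m (s (m (h (r)) (m (q (r) (r)) (u))) (r)) (h (k (q (r) (r)) (w (m (u) (u))))))
3. (m (s (m (h (r)) (m (q (r) (r)) (u))) (r)) (h (k (q (r) (r)) (w (m (u) (u))))))  →  (m (s (m (h (r)) (q (r) (r))) (r)) (h (k (q (r) (r)) (w (m (u) (u))))))
4. (m (s (m (h (r)) (q (r) (r))) (r)) (h (k (q (r) (r)) (w (m (u) (u))))))  →  (m (s (m (h (r)) (q (r) (r))) (r)) (h (k (q (r) (r)) (w (u)))))


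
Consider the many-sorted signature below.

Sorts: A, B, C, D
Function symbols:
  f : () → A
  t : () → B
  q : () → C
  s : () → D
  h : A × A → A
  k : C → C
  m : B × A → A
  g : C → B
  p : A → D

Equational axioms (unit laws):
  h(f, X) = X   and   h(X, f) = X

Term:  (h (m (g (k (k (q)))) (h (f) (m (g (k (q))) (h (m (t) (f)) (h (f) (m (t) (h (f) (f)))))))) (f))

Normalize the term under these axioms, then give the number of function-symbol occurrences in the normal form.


size = 16

1. (h (m (g (k (k (q)))) (h (f) (m (g (k (q))) (h (m (t) (f)) (h (f) (m (t) (h (f) (f)))))))) (f))  →  (m (g (k (k (q)))) (h (f) (m (g (k (q))) (h (m (t) (f)) (h (f) (m (t) (h (f) (f))))))))
2. (m (g (k (k (q)))) (h (f) (m (g (k (q))) (h (m (t) (f)) (h (f) (m (t) (h (f) (f))))))))  →  (m (g (k (k (q)))) (m (g (k (q))) (h (m (t) (f)) (h (f) (m (t) (h (f) (f)))))))
3. (m (g (k (k (q)))) (m (g (k (q))) (h (m (t) (f)) (h (f) (m (t) (h (f) (f)))))))  →  (m (g (k (k (q)))) (m (g (k (q))) (h (m (t) (f)) (m (t) (h (f) (f))))))
4. (m (g (k (k (q)))) (m (g (k (q))) (h (m (t) (f)) (m (t) (h (f) (f))))))  →  (m (g (k (k (q)))) (m (g (k (q))) (h (m (t) (f)) (m (t) (f)))))
normal form: (m (g (k (k (q)))) (m (g (k (q))) (h (m (t) (f)) (m (t) (f)))))


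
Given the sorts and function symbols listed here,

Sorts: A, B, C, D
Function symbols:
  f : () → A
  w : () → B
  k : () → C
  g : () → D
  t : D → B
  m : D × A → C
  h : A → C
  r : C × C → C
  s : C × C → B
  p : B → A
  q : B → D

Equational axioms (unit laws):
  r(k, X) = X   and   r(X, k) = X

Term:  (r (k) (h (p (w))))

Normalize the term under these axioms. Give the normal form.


normal form = (h (p (w)))

1. (r (k) (h (p (w))))  →  (h (p (w)))


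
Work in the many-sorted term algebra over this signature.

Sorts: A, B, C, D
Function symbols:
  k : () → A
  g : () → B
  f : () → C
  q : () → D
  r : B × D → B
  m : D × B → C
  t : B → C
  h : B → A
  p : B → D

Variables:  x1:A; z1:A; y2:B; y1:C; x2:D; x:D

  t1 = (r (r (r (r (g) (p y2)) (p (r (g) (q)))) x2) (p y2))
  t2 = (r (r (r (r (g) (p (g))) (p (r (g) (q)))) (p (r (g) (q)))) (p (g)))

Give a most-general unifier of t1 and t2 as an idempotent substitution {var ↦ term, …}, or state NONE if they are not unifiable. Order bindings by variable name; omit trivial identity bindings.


{x2 ↦ (p (r (g) (q))), y2 ↦ (g)}


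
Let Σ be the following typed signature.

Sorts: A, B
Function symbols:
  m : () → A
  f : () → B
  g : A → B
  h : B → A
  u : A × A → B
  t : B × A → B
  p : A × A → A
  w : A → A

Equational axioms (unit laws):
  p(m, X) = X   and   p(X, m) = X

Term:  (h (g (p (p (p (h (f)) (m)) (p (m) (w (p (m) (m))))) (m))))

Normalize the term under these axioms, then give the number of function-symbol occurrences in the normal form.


1. (h (g (p (p (p (h (f)) (m)) (p (m) (w (p (m) (m))))) (m))))  →  (h (g (p (p (h (f)) (m)) (p (m) (w (p (m) (m)))))))
2. (h (g (p (p (h (f)) (m)) (p (m) (w (p (m) (m)))))))  →  (h (g (p (h (f)) (p (m) (w (p (m) (m)))))))
3. (h (g (p (h (f)) (p (m) (w (p (m) (m)))))))  →  (h (g (p (h (f)) (w (p (m) (m))))))
4. (h (g (p (h (f)) (w (p (m) (m))))))  →  (h (g (p (h (f)) (w (m)))))
normal form: (h (g (p (h (f)) (w (m)))))

size = 7


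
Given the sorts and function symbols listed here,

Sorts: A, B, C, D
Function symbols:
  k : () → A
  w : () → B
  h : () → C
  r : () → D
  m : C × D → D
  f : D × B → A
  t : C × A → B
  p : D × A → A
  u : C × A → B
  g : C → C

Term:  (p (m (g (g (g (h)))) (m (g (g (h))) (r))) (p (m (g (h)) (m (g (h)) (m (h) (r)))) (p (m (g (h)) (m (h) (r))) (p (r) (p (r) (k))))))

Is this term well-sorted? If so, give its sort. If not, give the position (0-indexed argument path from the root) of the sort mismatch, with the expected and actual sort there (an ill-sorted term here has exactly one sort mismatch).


          (h) : C
        (g (h)) : C
      (g (g (h))) : C
    (g (g (g (h)))) : C
          (h) : C
        (g (h)) : C
      (g (g (h))) : C
      (r) : D
    (m (g (g (h))) (r)) : D
  (m (g (g (g (h)))) (m (g (g (h))) (r))) : D
        (h) : C
      (g (h)) : C
          (h) : C
        (g (h)) : C
          (h) : C
          (r) : D
        (m (h) (r)) : D
      (m (g (h)) (m (h) (r))) : D
    (m (g (h)) (m (g (h)) (m (h) (r)))) : D
          (h) : C
        (g (h)) : C
          (h) : C
          (r) : D
        (m (h) (r)) : D
      (m (g (h)) (m (h) (r))) : D
        (r) : D
          (r) : D
          (k) : A
        (p (r) (k)) : A
      (p (r) (p (r) (k))) : A
    (p (m (g (h)) (m (h) (r))) (p (r) (p (r) (k)))) : A
  (p (m (g (h)) (m (g (h)) (m (h) (r)))) (p (m (g (h)) (m (h) (r))) (p (r) (p (r) (k))))) : A
(p (m (g (g (g (h)))) (m (g (g (h))) (r))) (p (m (g (h)) (m (g (h)) (m (h) (r)))) (p (m (g (h)) (m (h) (r))) (p (r) (p (r) (k)))))) : A

well-sorted; sort = A


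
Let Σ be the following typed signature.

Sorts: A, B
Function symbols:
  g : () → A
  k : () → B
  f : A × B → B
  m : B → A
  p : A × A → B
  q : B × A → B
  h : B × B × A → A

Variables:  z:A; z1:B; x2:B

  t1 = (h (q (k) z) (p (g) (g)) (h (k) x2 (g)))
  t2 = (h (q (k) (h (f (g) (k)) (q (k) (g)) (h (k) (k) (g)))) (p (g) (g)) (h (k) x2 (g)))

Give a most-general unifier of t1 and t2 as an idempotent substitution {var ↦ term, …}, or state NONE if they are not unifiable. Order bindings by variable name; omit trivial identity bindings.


{z ↦ (h (f (g) (k)) (q (k) (g)) (h (k) (k) (g)))}


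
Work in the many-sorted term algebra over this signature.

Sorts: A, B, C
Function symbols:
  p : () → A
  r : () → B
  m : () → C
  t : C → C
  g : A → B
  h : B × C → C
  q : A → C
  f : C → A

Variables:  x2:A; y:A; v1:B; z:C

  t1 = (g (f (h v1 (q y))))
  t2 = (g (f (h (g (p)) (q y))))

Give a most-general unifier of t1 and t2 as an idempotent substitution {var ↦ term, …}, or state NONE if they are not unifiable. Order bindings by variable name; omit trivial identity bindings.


{v1 ↦ (g (p))}


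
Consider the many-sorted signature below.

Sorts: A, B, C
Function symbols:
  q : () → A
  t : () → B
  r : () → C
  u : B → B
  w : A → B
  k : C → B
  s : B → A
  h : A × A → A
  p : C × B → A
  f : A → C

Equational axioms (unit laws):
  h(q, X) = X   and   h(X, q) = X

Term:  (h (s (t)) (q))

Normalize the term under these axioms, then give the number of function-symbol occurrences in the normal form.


size = 2

1. (h (s (t)) (q))  →  (s (t))
normal form: (s (t))


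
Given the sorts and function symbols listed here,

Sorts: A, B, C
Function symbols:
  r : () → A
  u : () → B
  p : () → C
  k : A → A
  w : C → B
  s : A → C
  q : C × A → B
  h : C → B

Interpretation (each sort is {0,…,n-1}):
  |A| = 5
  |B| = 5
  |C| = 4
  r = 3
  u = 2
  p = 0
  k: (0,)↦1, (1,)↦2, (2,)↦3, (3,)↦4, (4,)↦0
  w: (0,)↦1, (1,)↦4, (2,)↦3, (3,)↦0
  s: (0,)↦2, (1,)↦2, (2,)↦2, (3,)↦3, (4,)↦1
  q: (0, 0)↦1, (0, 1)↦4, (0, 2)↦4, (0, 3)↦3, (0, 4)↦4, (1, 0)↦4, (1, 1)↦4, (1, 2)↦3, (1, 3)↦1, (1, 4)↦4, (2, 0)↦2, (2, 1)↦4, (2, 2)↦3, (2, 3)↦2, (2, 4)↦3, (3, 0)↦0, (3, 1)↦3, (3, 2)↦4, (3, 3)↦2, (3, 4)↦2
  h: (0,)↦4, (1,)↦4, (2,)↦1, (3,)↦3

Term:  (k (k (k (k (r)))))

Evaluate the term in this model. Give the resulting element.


  r = 3
  (k (r)) = k(3,) = 4
  (k (k (r))) = k(4,) = 0
  (k (k (k (r)))) = k(0,) = 1
  (k (k (k (k (r))))) = k(1,) = 2

value = 2


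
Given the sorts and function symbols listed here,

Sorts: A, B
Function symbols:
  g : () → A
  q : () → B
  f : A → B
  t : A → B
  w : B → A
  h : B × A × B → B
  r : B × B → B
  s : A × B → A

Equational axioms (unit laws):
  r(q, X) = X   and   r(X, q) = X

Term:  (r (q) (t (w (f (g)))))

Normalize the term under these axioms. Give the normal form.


normal form = (t (w (f (g))))

1. (r (q) (t (w (f (g)))))  →  (t (w (f (g))))


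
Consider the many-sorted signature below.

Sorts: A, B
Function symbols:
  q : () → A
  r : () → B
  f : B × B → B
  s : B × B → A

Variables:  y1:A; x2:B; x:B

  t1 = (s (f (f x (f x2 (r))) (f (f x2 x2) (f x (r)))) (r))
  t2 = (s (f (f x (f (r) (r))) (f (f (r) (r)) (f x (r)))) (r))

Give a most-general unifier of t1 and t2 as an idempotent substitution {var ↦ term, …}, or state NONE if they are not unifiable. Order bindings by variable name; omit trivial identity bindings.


{x2 ↦ (r)}


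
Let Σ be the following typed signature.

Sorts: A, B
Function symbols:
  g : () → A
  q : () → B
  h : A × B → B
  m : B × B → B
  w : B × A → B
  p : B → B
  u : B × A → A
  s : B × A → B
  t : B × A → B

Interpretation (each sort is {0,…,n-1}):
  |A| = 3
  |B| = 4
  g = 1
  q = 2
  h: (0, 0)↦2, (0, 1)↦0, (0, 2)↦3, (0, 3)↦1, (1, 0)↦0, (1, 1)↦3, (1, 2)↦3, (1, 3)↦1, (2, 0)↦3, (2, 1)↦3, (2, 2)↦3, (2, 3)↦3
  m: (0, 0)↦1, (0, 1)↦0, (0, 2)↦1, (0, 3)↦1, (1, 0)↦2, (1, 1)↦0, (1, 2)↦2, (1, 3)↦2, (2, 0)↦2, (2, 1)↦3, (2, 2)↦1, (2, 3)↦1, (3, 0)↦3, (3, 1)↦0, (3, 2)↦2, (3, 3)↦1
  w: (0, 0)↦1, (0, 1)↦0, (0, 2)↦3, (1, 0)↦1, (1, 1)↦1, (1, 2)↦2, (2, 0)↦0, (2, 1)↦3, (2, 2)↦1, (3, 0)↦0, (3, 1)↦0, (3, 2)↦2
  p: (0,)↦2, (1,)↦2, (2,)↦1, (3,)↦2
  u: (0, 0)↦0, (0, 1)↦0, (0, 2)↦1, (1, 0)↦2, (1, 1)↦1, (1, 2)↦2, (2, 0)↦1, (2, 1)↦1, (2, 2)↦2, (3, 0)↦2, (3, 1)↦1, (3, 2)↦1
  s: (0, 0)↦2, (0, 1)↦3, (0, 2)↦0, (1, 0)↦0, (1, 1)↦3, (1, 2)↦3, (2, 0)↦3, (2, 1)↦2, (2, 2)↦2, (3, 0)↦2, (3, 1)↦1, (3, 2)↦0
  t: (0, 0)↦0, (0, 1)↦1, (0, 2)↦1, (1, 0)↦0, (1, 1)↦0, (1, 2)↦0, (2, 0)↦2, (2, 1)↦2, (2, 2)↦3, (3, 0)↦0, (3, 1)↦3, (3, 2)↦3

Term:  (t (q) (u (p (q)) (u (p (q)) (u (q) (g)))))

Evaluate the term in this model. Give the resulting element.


  q = 2
  q = 2
  (p (q)) = p(2,) = 1
  q = 2
  (p (q)) = p(2,) = 1
  q = 2
  g = 1
  (u (q) (g)) = u(2, 1) = 1
  (u (p (q)) (u (q) (g))) = u(1, 1) = 1
  (u (p (q)) (u (p (q)) (u (q) (g)))) = u(1, 1) = 1
  (t (q) (u (p (q)) (u (p (q)) (u (q) (g))))) = t(2, 1) = 2

value = 2


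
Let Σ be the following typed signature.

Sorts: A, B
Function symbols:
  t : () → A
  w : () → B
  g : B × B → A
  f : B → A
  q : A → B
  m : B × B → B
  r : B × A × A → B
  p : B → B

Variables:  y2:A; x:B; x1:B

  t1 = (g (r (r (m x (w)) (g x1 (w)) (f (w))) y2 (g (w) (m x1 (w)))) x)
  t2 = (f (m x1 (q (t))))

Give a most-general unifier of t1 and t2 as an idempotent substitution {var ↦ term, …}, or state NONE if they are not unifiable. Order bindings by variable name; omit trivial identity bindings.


NONE (not unifiable)

head clash or occurs-check failure — not unifiable


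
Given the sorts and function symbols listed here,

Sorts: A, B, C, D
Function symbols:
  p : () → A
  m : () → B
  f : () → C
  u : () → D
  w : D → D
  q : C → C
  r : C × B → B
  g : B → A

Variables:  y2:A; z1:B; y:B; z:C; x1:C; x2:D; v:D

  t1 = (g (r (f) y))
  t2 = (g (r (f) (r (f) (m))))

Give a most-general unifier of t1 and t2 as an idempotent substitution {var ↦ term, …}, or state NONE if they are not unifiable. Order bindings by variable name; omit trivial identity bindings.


{y ↦ (r (f) (m))}


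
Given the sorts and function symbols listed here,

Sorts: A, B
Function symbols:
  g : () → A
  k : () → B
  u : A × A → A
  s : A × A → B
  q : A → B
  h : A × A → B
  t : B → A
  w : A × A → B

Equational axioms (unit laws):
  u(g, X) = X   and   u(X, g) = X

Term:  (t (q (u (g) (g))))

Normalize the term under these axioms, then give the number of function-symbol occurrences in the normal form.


1. (t (q (u (g) (g))))  →  (t (q (g)))
normal form: (t (q (g)))

size = 3


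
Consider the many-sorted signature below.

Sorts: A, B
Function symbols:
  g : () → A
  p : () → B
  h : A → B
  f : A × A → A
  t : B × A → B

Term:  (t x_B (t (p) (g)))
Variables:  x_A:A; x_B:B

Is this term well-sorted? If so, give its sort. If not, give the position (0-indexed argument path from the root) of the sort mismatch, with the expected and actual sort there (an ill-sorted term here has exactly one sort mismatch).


  x_B : B
    (p) : B
    (g) : A
  (t (p) (g)) : B
(t x_B (t (p) (g))) : ✗ arg 1 at [1] has sort B, expected A

ill-sorted at position [1]: expected A, got B


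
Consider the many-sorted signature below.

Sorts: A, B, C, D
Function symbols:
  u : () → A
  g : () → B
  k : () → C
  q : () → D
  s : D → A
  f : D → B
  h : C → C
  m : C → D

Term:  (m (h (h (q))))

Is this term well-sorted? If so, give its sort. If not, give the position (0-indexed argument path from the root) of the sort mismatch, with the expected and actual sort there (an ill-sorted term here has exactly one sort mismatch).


ill-sorted at position [0, 0, 0]: expected C, got D

      (q) : D
    (h (q)) : ✗ arg 0 at [0, 0, 0] has sort D, expected C


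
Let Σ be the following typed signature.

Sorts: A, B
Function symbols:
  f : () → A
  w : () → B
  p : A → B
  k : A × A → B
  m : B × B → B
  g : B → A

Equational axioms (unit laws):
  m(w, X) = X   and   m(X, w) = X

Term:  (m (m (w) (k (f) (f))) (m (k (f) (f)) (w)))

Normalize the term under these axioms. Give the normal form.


normal form = (m (k (f) (f)) (k (f) (f)))

1. (m (m (w) (k (f) (f))) (m (k (f) (f)) (w)))  →  (m (k (f) (f)) (m (k (f) (f)) (w)))
2. (m (k (f) (f)) (m (k (f) (f)) (w)))  →  (m (k (f) (f)) (k (f) (f)))


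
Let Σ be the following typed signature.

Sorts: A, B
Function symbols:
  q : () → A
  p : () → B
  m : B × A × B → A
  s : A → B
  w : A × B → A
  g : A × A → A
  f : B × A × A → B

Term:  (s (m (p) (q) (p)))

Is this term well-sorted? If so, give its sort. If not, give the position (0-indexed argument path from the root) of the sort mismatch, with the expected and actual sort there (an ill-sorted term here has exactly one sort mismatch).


well-sorted; sort = B

    (p) : B
    (q) : A
    (p) : B
  (m (p) (q) (p)) : A
(s (m (p) (q) (p))) : B


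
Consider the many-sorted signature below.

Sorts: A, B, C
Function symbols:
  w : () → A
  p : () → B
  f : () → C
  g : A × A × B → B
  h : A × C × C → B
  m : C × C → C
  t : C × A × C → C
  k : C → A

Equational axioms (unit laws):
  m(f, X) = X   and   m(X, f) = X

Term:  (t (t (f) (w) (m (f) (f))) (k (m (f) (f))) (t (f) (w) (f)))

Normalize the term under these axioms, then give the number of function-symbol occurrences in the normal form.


size = 11

1. (t (t (f) (w) (m (f) (f))) (k (m (f) (f))) (t (f) (w) (f)))  →  (t (t (f) (w) (f)) (k (m (f) (f))) (t (f) (w) (f)))
2. (t (t (f) (w) (f)) (k (m (f) (f))) (t (f) (w) (f)))  →  (t (t (f) (w) (f)) (k (f)) (t (f) (w) (f)))
normal form: (t (t (f) (w) (f)) (k (f)) (t (f) (w) (f)))


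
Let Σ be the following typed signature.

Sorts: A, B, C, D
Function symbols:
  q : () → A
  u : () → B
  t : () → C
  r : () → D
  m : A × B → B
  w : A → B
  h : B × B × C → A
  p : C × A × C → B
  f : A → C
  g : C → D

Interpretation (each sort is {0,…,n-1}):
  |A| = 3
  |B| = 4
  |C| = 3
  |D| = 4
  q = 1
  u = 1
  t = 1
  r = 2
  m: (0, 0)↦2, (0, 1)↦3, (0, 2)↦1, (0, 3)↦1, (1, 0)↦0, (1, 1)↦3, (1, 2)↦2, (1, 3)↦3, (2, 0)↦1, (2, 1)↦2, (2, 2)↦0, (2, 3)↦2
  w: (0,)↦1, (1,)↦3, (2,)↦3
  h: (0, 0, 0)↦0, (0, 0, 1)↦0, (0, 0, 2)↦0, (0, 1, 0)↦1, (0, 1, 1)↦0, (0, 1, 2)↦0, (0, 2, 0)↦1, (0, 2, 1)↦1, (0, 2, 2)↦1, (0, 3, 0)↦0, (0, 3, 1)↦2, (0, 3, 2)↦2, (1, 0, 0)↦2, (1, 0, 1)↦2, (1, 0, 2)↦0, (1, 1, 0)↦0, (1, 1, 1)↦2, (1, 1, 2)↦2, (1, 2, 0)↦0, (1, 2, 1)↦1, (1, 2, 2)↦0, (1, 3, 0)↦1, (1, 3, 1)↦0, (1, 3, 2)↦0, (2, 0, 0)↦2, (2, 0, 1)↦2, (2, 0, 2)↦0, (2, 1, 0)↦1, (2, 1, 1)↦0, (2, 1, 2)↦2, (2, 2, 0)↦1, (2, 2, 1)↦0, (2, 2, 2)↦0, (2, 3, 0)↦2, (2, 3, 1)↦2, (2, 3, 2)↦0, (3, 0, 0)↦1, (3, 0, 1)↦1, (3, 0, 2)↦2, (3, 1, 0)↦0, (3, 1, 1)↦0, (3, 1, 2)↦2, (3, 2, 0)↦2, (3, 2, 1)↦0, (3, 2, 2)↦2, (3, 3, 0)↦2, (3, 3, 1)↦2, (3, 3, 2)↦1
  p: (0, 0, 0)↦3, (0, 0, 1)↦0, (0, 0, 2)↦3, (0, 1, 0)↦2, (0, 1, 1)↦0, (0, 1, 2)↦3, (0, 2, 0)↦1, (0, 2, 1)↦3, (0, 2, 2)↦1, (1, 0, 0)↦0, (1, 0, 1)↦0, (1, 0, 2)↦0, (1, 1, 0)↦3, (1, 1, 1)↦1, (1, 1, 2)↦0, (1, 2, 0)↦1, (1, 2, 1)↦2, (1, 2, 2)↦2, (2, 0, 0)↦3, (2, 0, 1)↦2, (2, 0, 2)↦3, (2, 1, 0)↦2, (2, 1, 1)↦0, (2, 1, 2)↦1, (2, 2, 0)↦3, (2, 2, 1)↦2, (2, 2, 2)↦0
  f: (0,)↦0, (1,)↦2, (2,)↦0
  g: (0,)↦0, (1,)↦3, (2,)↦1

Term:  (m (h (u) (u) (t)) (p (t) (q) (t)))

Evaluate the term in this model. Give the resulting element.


value = 2

  u = 1
  u = 1
  t = 1
  (h (u) (u) (t)) = h(1, 1, 1) = 2
  t = 1
  q = 1
  t = 1
  (p (t) (q) (t)) = p(1, 1, 1) = 1
  (m (h (u) (u) (t)) (p (t) (q) (t))) = m(2, 1) = 2


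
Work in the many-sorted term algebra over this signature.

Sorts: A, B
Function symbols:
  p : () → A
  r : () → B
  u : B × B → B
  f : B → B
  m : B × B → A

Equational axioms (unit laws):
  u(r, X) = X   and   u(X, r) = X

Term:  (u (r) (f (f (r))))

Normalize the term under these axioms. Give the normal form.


1. (u (r) (f (f (r))))  →  (f (f (r)))

normal form = (f (f (r)))


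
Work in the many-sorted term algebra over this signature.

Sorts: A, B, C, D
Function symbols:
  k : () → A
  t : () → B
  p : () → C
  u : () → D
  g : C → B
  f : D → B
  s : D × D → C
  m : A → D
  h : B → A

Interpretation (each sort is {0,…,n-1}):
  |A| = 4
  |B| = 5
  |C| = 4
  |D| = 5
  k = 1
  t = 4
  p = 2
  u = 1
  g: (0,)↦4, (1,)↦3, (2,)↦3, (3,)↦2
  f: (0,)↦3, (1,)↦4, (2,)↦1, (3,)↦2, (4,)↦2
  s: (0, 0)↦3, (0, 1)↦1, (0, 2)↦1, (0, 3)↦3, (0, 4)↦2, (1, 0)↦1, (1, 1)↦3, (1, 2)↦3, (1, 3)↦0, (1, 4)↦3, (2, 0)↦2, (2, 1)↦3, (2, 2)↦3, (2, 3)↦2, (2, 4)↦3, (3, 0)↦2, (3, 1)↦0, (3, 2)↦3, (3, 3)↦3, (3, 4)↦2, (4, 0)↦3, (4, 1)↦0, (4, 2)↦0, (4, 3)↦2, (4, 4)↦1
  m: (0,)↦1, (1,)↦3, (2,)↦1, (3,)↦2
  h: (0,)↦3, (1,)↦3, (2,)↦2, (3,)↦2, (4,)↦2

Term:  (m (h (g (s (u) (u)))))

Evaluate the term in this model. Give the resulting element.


value = 1

  u = 1
  u = 1
  (s (u) (u)) = s(1, 1) = 3
  (g (s (u) (u))) = g(3,) = 2
  (h (g (s (u) (u)))) = h(2,) = 2
  (m (h (g (s (u) (u))))) = m(2,) = 1


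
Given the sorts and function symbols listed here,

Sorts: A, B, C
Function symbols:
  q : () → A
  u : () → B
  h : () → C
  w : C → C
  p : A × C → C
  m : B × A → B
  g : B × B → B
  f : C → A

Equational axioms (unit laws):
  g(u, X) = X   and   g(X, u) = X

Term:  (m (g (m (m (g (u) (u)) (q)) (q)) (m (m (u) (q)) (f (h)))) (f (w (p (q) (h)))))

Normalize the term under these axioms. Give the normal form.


1. (m (g (m (m (g (u) (u)) (q)) (q)) (m (m (u) (q)) (f (h)))) (f (w (p (q) (h)))))  →  (m (g (m (m (u) (q)) (q)) (m (m (u) (q)) (f (h)))) (f (w (p (q) (h)))))

normal form = (m (g (m (m (u) (q)) (q)) (m (m (u) (q)) (f (h)))) (f (w (p (q) (h)))))


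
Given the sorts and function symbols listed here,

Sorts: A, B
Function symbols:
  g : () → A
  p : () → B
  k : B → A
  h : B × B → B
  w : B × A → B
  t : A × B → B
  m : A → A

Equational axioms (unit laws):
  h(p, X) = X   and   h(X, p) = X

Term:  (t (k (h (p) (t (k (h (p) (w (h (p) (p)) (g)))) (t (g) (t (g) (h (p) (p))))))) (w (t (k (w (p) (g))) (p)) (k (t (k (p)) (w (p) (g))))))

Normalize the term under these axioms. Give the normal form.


normal form = (t (k (t (k (w (p) (g))) (t (g) (t (g) (p))))) (w (t (k (w (p) (g))) (p)) (k (t (k (p)) (w (p) (g))))))

1. (t (k (h (p) (t (k (h (p) (w (h (p) (p)) (g)))) (t (g) (t (g) (h (p) (p))))))) (w (t (k (w (p) (g))) (p)) (k (t (k (p)) (w (p) (g))))))  →  (t (k (t (k (h (p) (w (h (p) (p)) (g)))) (t (g) (t (g) (h (p) (p)))))) (w (t (k (w (p) (g))) (p)) (k (t (k (p)) (w (p) (g))))))
2. (t (k (t (k (h (p) (w (h (p) (p)) (g)))) (t (g) (t (g) (h (p) (p)))))) (w (t (k (w (p) (g))) (p)) (k (t (k (p)) (w (p) (g))))))  →  (t (k (t (k (w (h (p) (p)) (g))) (t (g) (t (g) (h (p) (p)))))) (w (t (k (w (p) (g))) (p)) (k (t (k (p)) (w (p) (g))))))
3. (t (k (t (k (w (h (p) (p)) (g))) (t (g) (t (g) (h (p) (p)))))) (w (t (k (w (p) (g))) (p)) (k (t (k (p)) (w (p) (g))))))  →  (t (k (t (k (w (p) (g))) (t (g) (t (g) (h (p) (p)))))) (w (t (k (w (p) (g))) (p)) (k (t (k (p)) (w (p) (g))))))
4. (t (k (t (k (w (p) (g))) (t (g) (t (g) (h (p) (p)))))) (w (t (k (w (p) (g))) (p)) (k (t (k (p)) (w (p) (g))))))  →  (t (k (t (k (w (p) (g))) (t (g) (t (g) (p))))) (w (t (k (w (p) (g))) (p)) (k (t (k (p)) (w (p) (g))))))


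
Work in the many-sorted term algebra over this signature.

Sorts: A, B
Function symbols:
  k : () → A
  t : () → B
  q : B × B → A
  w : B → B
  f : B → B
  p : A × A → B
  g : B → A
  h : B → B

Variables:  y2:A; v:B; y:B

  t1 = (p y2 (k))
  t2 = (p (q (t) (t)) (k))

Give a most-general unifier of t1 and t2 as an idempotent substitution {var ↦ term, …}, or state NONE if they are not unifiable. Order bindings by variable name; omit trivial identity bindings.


{y2 ↦ (q (t) (t))}


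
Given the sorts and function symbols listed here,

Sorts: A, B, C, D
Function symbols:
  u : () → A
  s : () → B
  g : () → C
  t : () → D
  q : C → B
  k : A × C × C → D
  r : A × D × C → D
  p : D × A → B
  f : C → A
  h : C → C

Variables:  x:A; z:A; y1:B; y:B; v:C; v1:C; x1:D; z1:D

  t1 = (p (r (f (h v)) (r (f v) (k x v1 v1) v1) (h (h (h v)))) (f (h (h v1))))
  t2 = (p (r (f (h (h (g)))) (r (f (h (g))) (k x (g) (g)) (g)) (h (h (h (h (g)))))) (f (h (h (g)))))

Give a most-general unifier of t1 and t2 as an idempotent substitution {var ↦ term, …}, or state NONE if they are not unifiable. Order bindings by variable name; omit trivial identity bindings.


{v ↦ (h (g)), v1 ↦ (g)}


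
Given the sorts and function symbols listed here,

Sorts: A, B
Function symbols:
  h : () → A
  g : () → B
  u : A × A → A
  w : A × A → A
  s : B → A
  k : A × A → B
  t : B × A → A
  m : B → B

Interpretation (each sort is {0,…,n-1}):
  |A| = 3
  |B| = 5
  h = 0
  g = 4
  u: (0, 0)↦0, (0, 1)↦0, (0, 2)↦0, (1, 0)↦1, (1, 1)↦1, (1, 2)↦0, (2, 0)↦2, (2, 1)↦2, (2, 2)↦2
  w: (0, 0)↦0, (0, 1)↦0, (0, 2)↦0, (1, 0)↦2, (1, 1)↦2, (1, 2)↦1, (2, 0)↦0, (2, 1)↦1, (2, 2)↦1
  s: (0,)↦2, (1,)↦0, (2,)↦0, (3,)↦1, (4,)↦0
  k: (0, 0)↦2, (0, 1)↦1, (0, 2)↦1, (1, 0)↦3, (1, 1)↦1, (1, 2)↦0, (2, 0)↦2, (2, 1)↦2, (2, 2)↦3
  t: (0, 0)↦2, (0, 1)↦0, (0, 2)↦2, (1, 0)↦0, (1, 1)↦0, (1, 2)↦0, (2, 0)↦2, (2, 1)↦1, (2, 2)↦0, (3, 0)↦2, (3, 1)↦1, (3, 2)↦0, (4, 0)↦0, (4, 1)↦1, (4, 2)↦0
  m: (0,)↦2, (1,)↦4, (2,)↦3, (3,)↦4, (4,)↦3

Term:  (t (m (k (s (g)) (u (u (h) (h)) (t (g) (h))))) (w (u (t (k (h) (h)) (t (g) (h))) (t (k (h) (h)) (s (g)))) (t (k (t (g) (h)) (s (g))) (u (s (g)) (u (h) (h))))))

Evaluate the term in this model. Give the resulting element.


  g = 4
  (s (g)) = s(4,) = 0
  h = 0
  h = 0
  (u (h) (h)) = u(0, 0) = 0
  g = 4
  h = 0
  (t (g) (h)) = t(4, 0) = 0
  (u (u (h) (h)) (t (g) (h))) = u(0, 0) = 0
  (k (s (g)) (u (u (h) (h)) (t (g) (h)))) = k(0, 0) = 2
  (m (k (s (g)) (u (u (h) (h)) (t (g) (h))))) = m(2,) = 3
  h = 0
  h = 0
  (k (h) (h)) = k(0, 0) = 2
  g = 4
  h = 0
  (t (g) (h)) = t(4, 0) = 0
  (t (k (h) (h)) (t (g) (h))) = t(2, 0) = 2
  h = 0
  h = 0
  (k (h) (h)) = k(0, 0) = 2
  g = 4
  (s (g)) = s(4,) = 0
  (t (k (h) (h)) (s (g))) = t(2, 0) = 2
  (u (t (k (h) (h)) (t (g) (h))) (t (k (h) (h)) (s (g)))) = u(2, 2) = 2
  g = 4
  h = 0
  (t (g) (h)) = t(4, 0) = 0
  g = 4
  (s (g)) = s(4,) = 0
  (k (t (g) (h)) (s (g))) = k(0, 0) = 2
  g = 4
  (s (g)) = s(4,) = 0
  h = 0
  h = 0
  (u (h) (h)) = u(0, 0) = 0
  (u (s (g)) (u (h) (h))) = u(0, 0) = 0
  (t (k (t (g) (h)) (s (g))) (u (s (g)) (u (h) (h)))) = t(2, 0) = 2
  (w (u (t (k (h) (h)) (t (g) (h))) (t (k (h) (h)) (s (g)))) (t (k (t (g) (h)) (s (g))) (u (s (g)) (u (h) (h))))) = w(2, 2) = 1
  (t (m (k (s (g)) (u (u (h) (h)) (t (g) (h))))) (w (u (t (k (h) (h)) (t (g) (h))) (t (k (h) (h)) (s (g)))) (t (k (t (g) (h)) (s (g))) (u (s (g)) (u (h) (h)))))) = t(3, 1) = 1

value = 1


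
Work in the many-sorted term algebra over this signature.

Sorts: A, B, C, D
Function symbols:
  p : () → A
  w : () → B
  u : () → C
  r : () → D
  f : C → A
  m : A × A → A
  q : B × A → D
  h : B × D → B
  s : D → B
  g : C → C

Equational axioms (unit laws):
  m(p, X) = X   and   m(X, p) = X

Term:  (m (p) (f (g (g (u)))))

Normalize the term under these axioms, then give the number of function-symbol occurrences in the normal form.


size = 4

1. (m (p) (f (g (g (u)))))  →  (f (g (g (u))))
normal form: (f (g (g (u))))


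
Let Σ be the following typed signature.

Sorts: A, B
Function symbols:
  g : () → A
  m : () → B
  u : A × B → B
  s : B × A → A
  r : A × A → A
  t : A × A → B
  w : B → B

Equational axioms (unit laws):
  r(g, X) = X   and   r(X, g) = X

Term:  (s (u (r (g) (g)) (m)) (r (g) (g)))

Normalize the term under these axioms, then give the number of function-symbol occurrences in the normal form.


1. (s (u (r (g) (g)) (m)) (r (g) (g)))  →  (s (u (g) (m)) (r (g) (g)))
2. (s (u (g) (m)) (r (g) (g)))  →  (s (u (g) (m)) (g))
normal form: (s (u (g) (m)) (g))

size = 5


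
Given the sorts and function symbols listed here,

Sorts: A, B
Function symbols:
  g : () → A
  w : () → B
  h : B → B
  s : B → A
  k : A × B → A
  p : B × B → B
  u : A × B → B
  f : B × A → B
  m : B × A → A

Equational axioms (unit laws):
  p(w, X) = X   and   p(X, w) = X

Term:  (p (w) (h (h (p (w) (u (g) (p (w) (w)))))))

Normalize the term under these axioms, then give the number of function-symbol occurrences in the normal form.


1. (p (w) (h (h (p (w) (u (g) (p (w) (w)))))))  →  (h (h (p (w) (u (g) (p (w) (w))))))
2. (h (h (p (w) (u (g) (p (w) (w))))))  →  (h (h (u (g) (p (w) (w)))))
3. (h (h (u (g) (p (w) (w)))))  →  (h (h (u (g) (w))))
normal form: (h (h (u (g) (w))))

size = 5


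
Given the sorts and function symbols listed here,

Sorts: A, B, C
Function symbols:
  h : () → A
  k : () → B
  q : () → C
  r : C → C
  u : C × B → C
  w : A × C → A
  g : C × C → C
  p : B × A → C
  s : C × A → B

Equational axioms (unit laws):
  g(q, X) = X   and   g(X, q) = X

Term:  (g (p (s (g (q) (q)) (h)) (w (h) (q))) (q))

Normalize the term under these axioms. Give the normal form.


1. (g (p (s (g (q) (q)) (h)) (w (h) (q))) (q))  →  (p (s (g (q) (q)) (h)) (w (h) (q)))
2. (p (s (g (q) (q)) (h)) (w (h) (q)))  →  (p (s (q) (h)) (w (h) (q)))

normal form = (p (s (q) (h)) (w (h) (q)))


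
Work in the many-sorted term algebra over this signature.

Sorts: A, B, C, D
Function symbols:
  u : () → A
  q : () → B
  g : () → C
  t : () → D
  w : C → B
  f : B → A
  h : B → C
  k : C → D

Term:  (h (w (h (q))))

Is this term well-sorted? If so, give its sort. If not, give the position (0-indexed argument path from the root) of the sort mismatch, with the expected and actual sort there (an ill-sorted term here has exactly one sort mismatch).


well-sorted; sort = C

      (q) : B
    (h (q)) : C
  (w (h (q))) : B
(h (w (h (q)))) : C


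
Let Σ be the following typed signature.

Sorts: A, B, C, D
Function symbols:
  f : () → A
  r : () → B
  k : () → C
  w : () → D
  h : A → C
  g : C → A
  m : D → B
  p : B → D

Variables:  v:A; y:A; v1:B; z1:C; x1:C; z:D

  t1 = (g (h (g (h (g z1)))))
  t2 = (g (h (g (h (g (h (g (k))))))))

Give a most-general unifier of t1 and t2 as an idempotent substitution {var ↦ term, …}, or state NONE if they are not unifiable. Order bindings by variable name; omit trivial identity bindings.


{z1 ↦ (h (g (k)))}


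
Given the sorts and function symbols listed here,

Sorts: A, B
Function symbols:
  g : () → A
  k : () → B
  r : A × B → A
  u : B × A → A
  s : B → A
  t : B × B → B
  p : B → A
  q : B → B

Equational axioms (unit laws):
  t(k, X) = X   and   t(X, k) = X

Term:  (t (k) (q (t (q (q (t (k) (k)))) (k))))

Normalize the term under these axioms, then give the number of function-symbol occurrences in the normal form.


size = 4

1. (t (k) (q (t (q (q (t (k) (k)))) (k))))  →  (q (t (q (q (t (k) (k)))) (k)))
2. (q (t (q (q (t (k) (k)))) (k)))  →  (q (q (q (t (k) (k)))))
3. (q (q (q (t (k) (k)))))  →  (q (q (q (k))))
normal form: (q (q (q (k))))


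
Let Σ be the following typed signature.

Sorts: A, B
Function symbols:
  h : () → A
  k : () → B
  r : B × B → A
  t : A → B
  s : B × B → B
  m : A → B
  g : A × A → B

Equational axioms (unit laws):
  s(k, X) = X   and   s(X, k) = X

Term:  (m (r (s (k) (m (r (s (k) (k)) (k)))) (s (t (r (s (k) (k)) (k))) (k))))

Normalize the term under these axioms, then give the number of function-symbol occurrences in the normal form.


size = 10

1. (m (r (s (k) (m (r (s (k) (k)) (k)))) (s (t (r (s (k) (k)) (k))) (k))))  →  (m (r (m (r (s (k) (k)) (k))) (s (t (r (s (k) (k)) (k))) (k))))
2. (m (r (m (r (s (k) (k)) (k))) (s (t (r (s (k) (k)) (k))) (k))))  →  (m (r (m (r (k) (k))) (s (t (r (s (k) (k)) (k))) (k))))
3. (m (r (m (r (k) (k))) (s (t (r (s (k) (k)) (k))) (k))))  →  (m (r (m (r (k) (k))) (t (r (s (k) (k)) (k)))))
4. (m (r (m (r (k) (k))) (t (r (s (k) (k)) (k)))))  →  (m (r (m (r (k) (k))) (t (r (k) (k)))))
normal form: (m (r (m (r (k) (k))) (t (r (k) (k)))))


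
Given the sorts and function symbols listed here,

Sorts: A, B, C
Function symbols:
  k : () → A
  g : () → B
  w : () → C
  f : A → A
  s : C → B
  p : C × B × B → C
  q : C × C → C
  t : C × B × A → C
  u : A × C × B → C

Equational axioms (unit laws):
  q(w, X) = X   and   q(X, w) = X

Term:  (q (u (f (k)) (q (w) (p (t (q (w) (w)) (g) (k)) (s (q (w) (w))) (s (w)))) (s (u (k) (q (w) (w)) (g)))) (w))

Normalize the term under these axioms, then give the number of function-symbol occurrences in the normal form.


1. (q (u (f (k)) (q (w) (p (t (q (w) (w)) (g) (k)) (s (q (w) (w))) (s (w)))) (s (u (k) (q (w) (w)) (g)))) (w))  →  (u (f (k)) (q (w) (p (t (q (w) (w)) (g) (k)) (s (q (w) (w))) (s (w)))) (s (u (k) (q (w) (w)) (g))))
2. (u (f (k)) (q (w) (p (t (q (w) (w)) (g) (k)) (s (q (w) (w))) (s (w)))) (s (u (k) (q (w) (w)) (g))))  →  (u (f (k)) (p (t (q (w) (w)) (g) (k)) (s (q (w) (w))) (s (w))) (s (u (k) (q (w) (w)) (g))))
3. (u (f (k)) (p (t (q (w) (w)) (g) (k)) (s (q (w) (w))) (s (w))) (s (u (k) (q (w) (w)) (g))))  →  (u (f (k)) (p (t (w) (g) (k)) (s (q (w) (w))) (s (w))) (s (u (k) (q (w) (w)) (g))))
4. (u (f (k)) (p (t (w) (g) (k)) (s (q (w) (w))) (s (w))) (s (u (k) (q (w) (w)) (g))))  →  (u (f (k)) (p (t (w) (g) (k)) (s (w)) (s (w))) (s (u (k) (q (w) (w)) (g))))
5. (u (f (k)) (p (t (w) (g) (k)) (s (w)) (s (w))) (s (u (k) (q (w) (w)) (g))))  →  (u (f (k)) (p (t (w) (g) (k)) (s (w)) (s (w))) (s (u (k) (w) (g))))
normal form: (u (f (k)) (p (t (w) (g) (k)) (s (w)) (s (w))) (s (u (k) (w) (g))))

size = 17
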